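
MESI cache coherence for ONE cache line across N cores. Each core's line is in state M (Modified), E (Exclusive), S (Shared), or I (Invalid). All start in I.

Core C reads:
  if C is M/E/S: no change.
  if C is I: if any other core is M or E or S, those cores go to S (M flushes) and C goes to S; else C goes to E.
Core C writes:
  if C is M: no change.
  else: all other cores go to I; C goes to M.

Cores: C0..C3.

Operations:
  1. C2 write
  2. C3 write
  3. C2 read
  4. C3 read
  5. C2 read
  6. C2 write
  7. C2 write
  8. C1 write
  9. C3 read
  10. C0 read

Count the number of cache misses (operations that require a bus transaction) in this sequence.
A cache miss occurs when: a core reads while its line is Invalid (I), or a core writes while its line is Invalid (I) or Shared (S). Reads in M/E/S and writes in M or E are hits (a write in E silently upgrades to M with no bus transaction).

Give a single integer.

Answer: 7

Derivation:
Op 1: C2 write [C2 write: invalidate none -> C2=M] -> [I,I,M,I] [MISS #1: write from I]
Op 2: C3 write [C3 write: invalidate ['C2=M'] -> C3=M] -> [I,I,I,M] [MISS #2: write from I]
Op 3: C2 read [C2 read from I: others=['C3=M'] -> C2=S, others downsized to S] -> [I,I,S,S] [MISS #3: read from I]
Op 4: C3 read [C3 read: already in S, no change] -> [I,I,S,S] [hit: read from S]
Op 5: C2 read [C2 read: already in S, no change] -> [I,I,S,S] [hit: read from S]
Op 6: C2 write [C2 write: invalidate ['C3=S'] -> C2=M] -> [I,I,M,I] [MISS #4: write from S]
Op 7: C2 write [C2 write: already M (modified), no change] -> [I,I,M,I] [hit: write from M]
Op 8: C1 write [C1 write: invalidate ['C2=M'] -> C1=M] -> [I,M,I,I] [MISS #5: write from I]
Op 9: C3 read [C3 read from I: others=['C1=M'] -> C3=S, others downsized to S] -> [I,S,I,S] [MISS #6: read from I]
Op 10: C0 read [C0 read from I: others=['C1=S', 'C3=S'] -> C0=S, others downsized to S] -> [S,S,I,S] [MISS #7: read from I]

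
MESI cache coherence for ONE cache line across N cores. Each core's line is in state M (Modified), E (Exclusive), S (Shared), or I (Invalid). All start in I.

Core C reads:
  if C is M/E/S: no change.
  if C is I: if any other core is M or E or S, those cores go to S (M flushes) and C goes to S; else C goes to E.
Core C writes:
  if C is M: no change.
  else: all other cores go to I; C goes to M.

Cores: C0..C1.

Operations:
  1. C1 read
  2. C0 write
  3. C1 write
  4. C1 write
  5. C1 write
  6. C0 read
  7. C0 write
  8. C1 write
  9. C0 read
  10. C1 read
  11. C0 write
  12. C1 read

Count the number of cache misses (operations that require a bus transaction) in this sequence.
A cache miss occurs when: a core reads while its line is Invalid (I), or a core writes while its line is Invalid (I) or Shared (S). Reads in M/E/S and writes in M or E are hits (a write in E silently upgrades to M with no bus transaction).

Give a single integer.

Op 1: C1 read [C1 read from I: no other sharers -> C1=E (exclusive)] -> [I,E] [MISS #1: read from I]
Op 2: C0 write [C0 write: invalidate ['C1=E'] -> C0=M] -> [M,I] [MISS #2: write from I]
Op 3: C1 write [C1 write: invalidate ['C0=M'] -> C1=M] -> [I,M] [MISS #3: write from I]
Op 4: C1 write [C1 write: already M (modified), no change] -> [I,M] [hit: write from M]
Op 5: C1 write [C1 write: already M (modified), no change] -> [I,M] [hit: write from M]
Op 6: C0 read [C0 read from I: others=['C1=M'] -> C0=S, others downsized to S] -> [S,S] [MISS #4: read from I]
Op 7: C0 write [C0 write: invalidate ['C1=S'] -> C0=M] -> [M,I] [MISS #5: write from S]
Op 8: C1 write [C1 write: invalidate ['C0=M'] -> C1=M] -> [I,M] [MISS #6: write from I]
Op 9: C0 read [C0 read from I: others=['C1=M'] -> C0=S, others downsized to S] -> [S,S] [MISS #7: read from I]
Op 10: C1 read [C1 read: already in S, no change] -> [S,S] [hit: read from S]
Op 11: C0 write [C0 write: invalidate ['C1=S'] -> C0=M] -> [M,I] [MISS #8: write from S]
Op 12: C1 read [C1 read from I: others=['C0=M'] -> C1=S, others downsized to S] -> [S,S] [MISS #9: read from I]

Answer: 9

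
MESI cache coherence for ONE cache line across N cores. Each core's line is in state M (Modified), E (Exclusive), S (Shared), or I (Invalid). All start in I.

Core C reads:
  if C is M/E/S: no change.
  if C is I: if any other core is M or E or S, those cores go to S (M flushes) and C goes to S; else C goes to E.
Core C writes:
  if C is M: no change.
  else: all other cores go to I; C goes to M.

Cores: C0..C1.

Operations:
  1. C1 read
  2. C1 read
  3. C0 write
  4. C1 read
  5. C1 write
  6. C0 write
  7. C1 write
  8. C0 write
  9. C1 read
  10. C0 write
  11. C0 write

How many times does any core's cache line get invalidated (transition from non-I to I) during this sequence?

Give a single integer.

Op 1: C1 read [C1 read from I: no other sharers -> C1=E (exclusive)] -> [I,E] (invalidations this op: 0; running total: 0)
Op 2: C1 read [C1 read: already in E, no change] -> [I,E] (invalidations this op: 0; running total: 0)
Op 3: C0 write [C0 write: invalidate ['C1=E'] -> C0=M] -> [M,I] (invalidations this op: 1; running total: 1)
Op 4: C1 read [C1 read from I: others=['C0=M'] -> C1=S, others downsized to S] -> [S,S] (invalidations this op: 0; running total: 1)
Op 5: C1 write [C1 write: invalidate ['C0=S'] -> C1=M] -> [I,M] (invalidations this op: 1; running total: 2)
Op 6: C0 write [C0 write: invalidate ['C1=M'] -> C0=M] -> [M,I] (invalidations this op: 1; running total: 3)
Op 7: C1 write [C1 write: invalidate ['C0=M'] -> C1=M] -> [I,M] (invalidations this op: 1; running total: 4)
Op 8: C0 write [C0 write: invalidate ['C1=M'] -> C0=M] -> [M,I] (invalidations this op: 1; running total: 5)
Op 9: C1 read [C1 read from I: others=['C0=M'] -> C1=S, others downsized to S] -> [S,S] (invalidations this op: 0; running total: 5)
Op 10: C0 write [C0 write: invalidate ['C1=S'] -> C0=M] -> [M,I] (invalidations this op: 1; running total: 6)
Op 11: C0 write [C0 write: already M (modified), no change] -> [M,I] (invalidations this op: 0; running total: 6)

Answer: 6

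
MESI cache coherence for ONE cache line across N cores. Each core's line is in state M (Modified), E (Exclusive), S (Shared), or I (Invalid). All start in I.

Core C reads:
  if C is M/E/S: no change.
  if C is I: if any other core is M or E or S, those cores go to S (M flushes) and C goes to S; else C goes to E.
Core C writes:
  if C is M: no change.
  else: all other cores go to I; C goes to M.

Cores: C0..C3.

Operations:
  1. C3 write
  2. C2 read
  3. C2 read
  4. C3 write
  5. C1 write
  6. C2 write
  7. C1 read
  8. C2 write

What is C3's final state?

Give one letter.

Answer: I

Derivation:
Op 1: C3 write [C3 write: invalidate none -> C3=M] -> [I,I,I,M]
Op 2: C2 read [C2 read from I: others=['C3=M'] -> C2=S, others downsized to S] -> [I,I,S,S]
Op 3: C2 read [C2 read: already in S, no change] -> [I,I,S,S]
Op 4: C3 write [C3 write: invalidate ['C2=S'] -> C3=M] -> [I,I,I,M]
Op 5: C1 write [C1 write: invalidate ['C3=M'] -> C1=M] -> [I,M,I,I]
Op 6: C2 write [C2 write: invalidate ['C1=M'] -> C2=M] -> [I,I,M,I]
Op 7: C1 read [C1 read from I: others=['C2=M'] -> C1=S, others downsized to S] -> [I,S,S,I]
Op 8: C2 write [C2 write: invalidate ['C1=S'] -> C2=M] -> [I,I,M,I]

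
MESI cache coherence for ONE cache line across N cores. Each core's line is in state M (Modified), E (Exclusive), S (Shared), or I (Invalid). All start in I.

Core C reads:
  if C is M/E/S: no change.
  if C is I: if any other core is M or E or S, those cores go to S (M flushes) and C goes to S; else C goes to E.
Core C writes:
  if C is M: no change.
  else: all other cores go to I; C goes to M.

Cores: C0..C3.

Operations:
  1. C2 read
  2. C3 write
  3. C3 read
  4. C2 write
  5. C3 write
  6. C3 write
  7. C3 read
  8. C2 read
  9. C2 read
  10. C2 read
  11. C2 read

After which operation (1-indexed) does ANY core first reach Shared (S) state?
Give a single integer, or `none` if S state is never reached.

Answer: 8

Derivation:
Op 1: C2 read [C2 read from I: no other sharers -> C2=E (exclusive)] -> [I,I,E,I]
Op 2: C3 write [C3 write: invalidate ['C2=E'] -> C3=M] -> [I,I,I,M]
Op 3: C3 read [C3 read: already in M, no change] -> [I,I,I,M]
Op 4: C2 write [C2 write: invalidate ['C3=M'] -> C2=M] -> [I,I,M,I]
Op 5: C3 write [C3 write: invalidate ['C2=M'] -> C3=M] -> [I,I,I,M]
Op 6: C3 write [C3 write: already M (modified), no change] -> [I,I,I,M]
Op 7: C3 read [C3 read: already in M, no change] -> [I,I,I,M]
Op 8: C2 read [C2 read from I: others=['C3=M'] -> C2=S, others downsized to S] -> [I,I,S,S]
  -> First S state at op 8; remaining ops need not be traced.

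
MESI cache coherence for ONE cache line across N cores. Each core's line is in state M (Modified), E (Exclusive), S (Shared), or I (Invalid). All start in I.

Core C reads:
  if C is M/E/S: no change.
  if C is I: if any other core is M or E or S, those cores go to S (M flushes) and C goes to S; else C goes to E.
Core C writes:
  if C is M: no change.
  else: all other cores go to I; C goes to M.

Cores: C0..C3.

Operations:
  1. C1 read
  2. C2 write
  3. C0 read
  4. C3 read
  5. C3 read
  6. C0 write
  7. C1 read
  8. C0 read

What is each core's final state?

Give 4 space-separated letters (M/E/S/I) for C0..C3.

Op 1: C1 read [C1 read from I: no other sharers -> C1=E (exclusive)] -> [I,E,I,I]
Op 2: C2 write [C2 write: invalidate ['C1=E'] -> C2=M] -> [I,I,M,I]
Op 3: C0 read [C0 read from I: others=['C2=M'] -> C0=S, others downsized to S] -> [S,I,S,I]
Op 4: C3 read [C3 read from I: others=['C0=S', 'C2=S'] -> C3=S, others downsized to S] -> [S,I,S,S]
Op 5: C3 read [C3 read: already in S, no change] -> [S,I,S,S]
Op 6: C0 write [C0 write: invalidate ['C2=S', 'C3=S'] -> C0=M] -> [M,I,I,I]
Op 7: C1 read [C1 read from I: others=['C0=M'] -> C1=S, others downsized to S] -> [S,S,I,I]
Op 8: C0 read [C0 read: already in S, no change] -> [S,S,I,I]

Answer: S S I I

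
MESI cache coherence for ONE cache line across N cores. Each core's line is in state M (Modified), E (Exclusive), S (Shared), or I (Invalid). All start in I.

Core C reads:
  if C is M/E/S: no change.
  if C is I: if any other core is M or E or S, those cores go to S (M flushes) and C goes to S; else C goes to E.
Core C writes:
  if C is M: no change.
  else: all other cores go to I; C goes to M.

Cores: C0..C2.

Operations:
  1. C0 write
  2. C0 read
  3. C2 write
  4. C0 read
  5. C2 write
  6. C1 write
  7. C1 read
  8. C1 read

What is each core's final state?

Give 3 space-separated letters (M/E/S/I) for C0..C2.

Answer: I M I

Derivation:
Op 1: C0 write [C0 write: invalidate none -> C0=M] -> [M,I,I]
Op 2: C0 read [C0 read: already in M, no change] -> [M,I,I]
Op 3: C2 write [C2 write: invalidate ['C0=M'] -> C2=M] -> [I,I,M]
Op 4: C0 read [C0 read from I: others=['C2=M'] -> C0=S, others downsized to S] -> [S,I,S]
Op 5: C2 write [C2 write: invalidate ['C0=S'] -> C2=M] -> [I,I,M]
Op 6: C1 write [C1 write: invalidate ['C2=M'] -> C1=M] -> [I,M,I]
Op 7: C1 read [C1 read: already in M, no change] -> [I,M,I]
Op 8: C1 read [C1 read: already in M, no change] -> [I,M,I]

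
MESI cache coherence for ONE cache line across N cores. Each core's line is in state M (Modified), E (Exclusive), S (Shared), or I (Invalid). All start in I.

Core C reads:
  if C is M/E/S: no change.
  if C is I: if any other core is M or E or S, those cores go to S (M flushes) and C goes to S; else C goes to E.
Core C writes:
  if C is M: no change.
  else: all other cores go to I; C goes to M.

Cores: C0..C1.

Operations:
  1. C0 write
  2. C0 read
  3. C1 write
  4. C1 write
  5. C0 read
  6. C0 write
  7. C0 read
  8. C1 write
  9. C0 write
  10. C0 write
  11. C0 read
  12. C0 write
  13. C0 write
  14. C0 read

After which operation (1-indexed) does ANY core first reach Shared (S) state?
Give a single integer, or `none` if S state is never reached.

Answer: 5

Derivation:
Op 1: C0 write [C0 write: invalidate none -> C0=M] -> [M,I]
Op 2: C0 read [C0 read: already in M, no change] -> [M,I]
Op 3: C1 write [C1 write: invalidate ['C0=M'] -> C1=M] -> [I,M]
Op 4: C1 write [C1 write: already M (modified), no change] -> [I,M]
Op 5: C0 read [C0 read from I: others=['C1=M'] -> C0=S, others downsized to S] -> [S,S]
  -> First S state at op 5; remaining ops need not be traced.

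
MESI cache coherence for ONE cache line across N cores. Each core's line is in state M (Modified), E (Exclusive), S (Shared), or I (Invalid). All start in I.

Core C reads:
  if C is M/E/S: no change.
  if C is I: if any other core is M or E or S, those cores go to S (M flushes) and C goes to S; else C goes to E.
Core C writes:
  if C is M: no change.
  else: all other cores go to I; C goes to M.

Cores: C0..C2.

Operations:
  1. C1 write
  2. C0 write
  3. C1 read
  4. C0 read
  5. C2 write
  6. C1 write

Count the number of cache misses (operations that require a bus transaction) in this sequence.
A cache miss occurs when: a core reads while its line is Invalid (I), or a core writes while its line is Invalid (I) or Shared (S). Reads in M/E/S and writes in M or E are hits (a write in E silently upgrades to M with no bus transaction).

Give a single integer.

Op 1: C1 write [C1 write: invalidate none -> C1=M] -> [I,M,I] [MISS #1: write from I]
Op 2: C0 write [C0 write: invalidate ['C1=M'] -> C0=M] -> [M,I,I] [MISS #2: write from I]
Op 3: C1 read [C1 read from I: others=['C0=M'] -> C1=S, others downsized to S] -> [S,S,I] [MISS #3: read from I]
Op 4: C0 read [C0 read: already in S, no change] -> [S,S,I] [hit: read from S]
Op 5: C2 write [C2 write: invalidate ['C0=S', 'C1=S'] -> C2=M] -> [I,I,M] [MISS #4: write from I]
Op 6: C1 write [C1 write: invalidate ['C2=M'] -> C1=M] -> [I,M,I] [MISS #5: write from I]

Answer: 5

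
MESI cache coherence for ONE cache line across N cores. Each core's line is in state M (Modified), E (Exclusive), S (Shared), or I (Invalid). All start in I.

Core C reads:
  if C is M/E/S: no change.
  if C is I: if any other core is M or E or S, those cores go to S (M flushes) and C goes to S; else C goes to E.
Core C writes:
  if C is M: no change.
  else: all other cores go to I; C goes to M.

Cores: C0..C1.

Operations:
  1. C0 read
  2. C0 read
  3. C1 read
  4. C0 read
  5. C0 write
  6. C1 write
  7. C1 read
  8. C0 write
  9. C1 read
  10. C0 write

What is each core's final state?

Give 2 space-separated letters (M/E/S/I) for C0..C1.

Answer: M I

Derivation:
Op 1: C0 read [C0 read from I: no other sharers -> C0=E (exclusive)] -> [E,I]
Op 2: C0 read [C0 read: already in E, no change] -> [E,I]
Op 3: C1 read [C1 read from I: others=['C0=E'] -> C1=S, others downsized to S] -> [S,S]
Op 4: C0 read [C0 read: already in S, no change] -> [S,S]
Op 5: C0 write [C0 write: invalidate ['C1=S'] -> C0=M] -> [M,I]
Op 6: C1 write [C1 write: invalidate ['C0=M'] -> C1=M] -> [I,M]
Op 7: C1 read [C1 read: already in M, no change] -> [I,M]
Op 8: C0 write [C0 write: invalidate ['C1=M'] -> C0=M] -> [M,I]
Op 9: C1 read [C1 read from I: others=['C0=M'] -> C1=S, others downsized to S] -> [S,S]
Op 10: C0 write [C0 write: invalidate ['C1=S'] -> C0=M] -> [M,I]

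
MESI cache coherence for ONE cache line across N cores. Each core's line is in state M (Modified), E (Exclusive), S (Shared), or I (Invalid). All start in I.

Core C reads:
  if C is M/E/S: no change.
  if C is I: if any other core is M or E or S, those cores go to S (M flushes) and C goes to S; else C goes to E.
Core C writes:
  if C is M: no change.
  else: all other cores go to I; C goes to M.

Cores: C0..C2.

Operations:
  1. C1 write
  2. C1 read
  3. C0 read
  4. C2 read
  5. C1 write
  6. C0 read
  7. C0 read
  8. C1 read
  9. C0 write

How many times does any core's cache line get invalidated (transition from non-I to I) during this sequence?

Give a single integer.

Op 1: C1 write [C1 write: invalidate none -> C1=M] -> [I,M,I] (invalidations this op: 0; running total: 0)
Op 2: C1 read [C1 read: already in M, no change] -> [I,M,I] (invalidations this op: 0; running total: 0)
Op 3: C0 read [C0 read from I: others=['C1=M'] -> C0=S, others downsized to S] -> [S,S,I] (invalidations this op: 0; running total: 0)
Op 4: C2 read [C2 read from I: others=['C0=S', 'C1=S'] -> C2=S, others downsized to S] -> [S,S,S] (invalidations this op: 0; running total: 0)
Op 5: C1 write [C1 write: invalidate ['C0=S', 'C2=S'] -> C1=M] -> [I,M,I] (invalidations this op: 2; running total: 2)
Op 6: C0 read [C0 read from I: others=['C1=M'] -> C0=S, others downsized to S] -> [S,S,I] (invalidations this op: 0; running total: 2)
Op 7: C0 read [C0 read: already in S, no change] -> [S,S,I] (invalidations this op: 0; running total: 2)
Op 8: C1 read [C1 read: already in S, no change] -> [S,S,I] (invalidations this op: 0; running total: 2)
Op 9: C0 write [C0 write: invalidate ['C1=S'] -> C0=M] -> [M,I,I] (invalidations this op: 1; running total: 3)

Answer: 3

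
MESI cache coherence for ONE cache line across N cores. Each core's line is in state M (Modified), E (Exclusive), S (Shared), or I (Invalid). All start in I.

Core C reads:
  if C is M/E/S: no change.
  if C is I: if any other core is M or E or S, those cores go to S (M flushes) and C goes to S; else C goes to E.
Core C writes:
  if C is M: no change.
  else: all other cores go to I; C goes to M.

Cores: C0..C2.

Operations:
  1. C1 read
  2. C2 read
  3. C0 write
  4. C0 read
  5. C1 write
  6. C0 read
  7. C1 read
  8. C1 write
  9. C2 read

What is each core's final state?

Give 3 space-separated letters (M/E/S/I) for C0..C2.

Answer: I S S

Derivation:
Op 1: C1 read [C1 read from I: no other sharers -> C1=E (exclusive)] -> [I,E,I]
Op 2: C2 read [C2 read from I: others=['C1=E'] -> C2=S, others downsized to S] -> [I,S,S]
Op 3: C0 write [C0 write: invalidate ['C1=S', 'C2=S'] -> C0=M] -> [M,I,I]
Op 4: C0 read [C0 read: already in M, no change] -> [M,I,I]
Op 5: C1 write [C1 write: invalidate ['C0=M'] -> C1=M] -> [I,M,I]
Op 6: C0 read [C0 read from I: others=['C1=M'] -> C0=S, others downsized to S] -> [S,S,I]
Op 7: C1 read [C1 read: already in S, no change] -> [S,S,I]
Op 8: C1 write [C1 write: invalidate ['C0=S'] -> C1=M] -> [I,M,I]
Op 9: C2 read [C2 read from I: others=['C1=M'] -> C2=S, others downsized to S] -> [I,S,S]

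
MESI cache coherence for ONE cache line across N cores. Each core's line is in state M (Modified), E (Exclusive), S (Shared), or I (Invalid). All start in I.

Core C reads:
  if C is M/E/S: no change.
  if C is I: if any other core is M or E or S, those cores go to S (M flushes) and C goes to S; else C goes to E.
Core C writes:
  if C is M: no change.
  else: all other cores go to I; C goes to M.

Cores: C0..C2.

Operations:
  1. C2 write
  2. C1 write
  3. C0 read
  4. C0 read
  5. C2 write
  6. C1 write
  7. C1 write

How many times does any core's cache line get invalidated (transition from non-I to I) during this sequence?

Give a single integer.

Answer: 4

Derivation:
Op 1: C2 write [C2 write: invalidate none -> C2=M] -> [I,I,M] (invalidations this op: 0; running total: 0)
Op 2: C1 write [C1 write: invalidate ['C2=M'] -> C1=M] -> [I,M,I] (invalidations this op: 1; running total: 1)
Op 3: C0 read [C0 read from I: others=['C1=M'] -> C0=S, others downsized to S] -> [S,S,I] (invalidations this op: 0; running total: 1)
Op 4: C0 read [C0 read: already in S, no change] -> [S,S,I] (invalidations this op: 0; running total: 1)
Op 5: C2 write [C2 write: invalidate ['C0=S', 'C1=S'] -> C2=M] -> [I,I,M] (invalidations this op: 2; running total: 3)
Op 6: C1 write [C1 write: invalidate ['C2=M'] -> C1=M] -> [I,M,I] (invalidations this op: 1; running total: 4)
Op 7: C1 write [C1 write: already M (modified), no change] -> [I,M,I] (invalidations this op: 0; running total: 4)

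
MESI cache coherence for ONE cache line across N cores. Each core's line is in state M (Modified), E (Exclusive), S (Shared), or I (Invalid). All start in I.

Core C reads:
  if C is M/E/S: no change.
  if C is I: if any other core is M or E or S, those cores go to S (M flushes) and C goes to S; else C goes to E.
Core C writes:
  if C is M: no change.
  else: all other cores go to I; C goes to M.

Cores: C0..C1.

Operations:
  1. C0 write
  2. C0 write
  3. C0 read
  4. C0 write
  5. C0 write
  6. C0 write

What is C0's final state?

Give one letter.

Answer: M

Derivation:
Op 1: C0 write [C0 write: invalidate none -> C0=M] -> [M,I]
Op 2: C0 write [C0 write: already M (modified), no change] -> [M,I]
Op 3: C0 read [C0 read: already in M, no change] -> [M,I]
Op 4: C0 write [C0 write: already M (modified), no change] -> [M,I]
Op 5: C0 write [C0 write: already M (modified), no change] -> [M,I]
Op 6: C0 write [C0 write: already M (modified), no change] -> [M,I]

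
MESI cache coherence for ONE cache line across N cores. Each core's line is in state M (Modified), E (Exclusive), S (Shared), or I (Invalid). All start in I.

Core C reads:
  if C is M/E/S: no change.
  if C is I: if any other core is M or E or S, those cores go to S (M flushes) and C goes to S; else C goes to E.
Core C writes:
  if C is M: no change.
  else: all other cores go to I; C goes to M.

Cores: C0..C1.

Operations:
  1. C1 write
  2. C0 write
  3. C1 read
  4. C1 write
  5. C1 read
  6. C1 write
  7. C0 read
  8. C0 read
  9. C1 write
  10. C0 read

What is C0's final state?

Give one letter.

Answer: S

Derivation:
Op 1: C1 write [C1 write: invalidate none -> C1=M] -> [I,M]
Op 2: C0 write [C0 write: invalidate ['C1=M'] -> C0=M] -> [M,I]
Op 3: C1 read [C1 read from I: others=['C0=M'] -> C1=S, others downsized to S] -> [S,S]
Op 4: C1 write [C1 write: invalidate ['C0=S'] -> C1=M] -> [I,M]
Op 5: C1 read [C1 read: already in M, no change] -> [I,M]
Op 6: C1 write [C1 write: already M (modified), no change] -> [I,M]
Op 7: C0 read [C0 read from I: others=['C1=M'] -> C0=S, others downsized to S] -> [S,S]
Op 8: C0 read [C0 read: already in S, no change] -> [S,S]
Op 9: C1 write [C1 write: invalidate ['C0=S'] -> C1=M] -> [I,M]
Op 10: C0 read [C0 read from I: others=['C1=M'] -> C0=S, others downsized to S] -> [S,S]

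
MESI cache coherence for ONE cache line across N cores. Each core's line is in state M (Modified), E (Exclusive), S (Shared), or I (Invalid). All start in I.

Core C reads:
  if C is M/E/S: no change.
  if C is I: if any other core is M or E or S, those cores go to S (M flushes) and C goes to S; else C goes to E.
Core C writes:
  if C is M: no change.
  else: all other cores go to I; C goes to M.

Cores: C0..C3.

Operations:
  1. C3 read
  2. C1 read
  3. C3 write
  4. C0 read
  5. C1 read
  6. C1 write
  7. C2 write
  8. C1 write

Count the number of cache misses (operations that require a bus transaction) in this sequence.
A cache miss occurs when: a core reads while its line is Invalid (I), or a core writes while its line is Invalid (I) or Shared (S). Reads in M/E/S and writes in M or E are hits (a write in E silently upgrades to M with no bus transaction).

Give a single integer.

Op 1: C3 read [C3 read from I: no other sharers -> C3=E (exclusive)] -> [I,I,I,E] [MISS #1: read from I]
Op 2: C1 read [C1 read from I: others=['C3=E'] -> C1=S, others downsized to S] -> [I,S,I,S] [MISS #2: read from I]
Op 3: C3 write [C3 write: invalidate ['C1=S'] -> C3=M] -> [I,I,I,M] [MISS #3: write from S]
Op 4: C0 read [C0 read from I: others=['C3=M'] -> C0=S, others downsized to S] -> [S,I,I,S] [MISS #4: read from I]
Op 5: C1 read [C1 read from I: others=['C0=S', 'C3=S'] -> C1=S, others downsized to S] -> [S,S,I,S] [MISS #5: read from I]
Op 6: C1 write [C1 write: invalidate ['C0=S', 'C3=S'] -> C1=M] -> [I,M,I,I] [MISS #6: write from S]
Op 7: C2 write [C2 write: invalidate ['C1=M'] -> C2=M] -> [I,I,M,I] [MISS #7: write from I]
Op 8: C1 write [C1 write: invalidate ['C2=M'] -> C1=M] -> [I,M,I,I] [MISS #8: write from I]

Answer: 8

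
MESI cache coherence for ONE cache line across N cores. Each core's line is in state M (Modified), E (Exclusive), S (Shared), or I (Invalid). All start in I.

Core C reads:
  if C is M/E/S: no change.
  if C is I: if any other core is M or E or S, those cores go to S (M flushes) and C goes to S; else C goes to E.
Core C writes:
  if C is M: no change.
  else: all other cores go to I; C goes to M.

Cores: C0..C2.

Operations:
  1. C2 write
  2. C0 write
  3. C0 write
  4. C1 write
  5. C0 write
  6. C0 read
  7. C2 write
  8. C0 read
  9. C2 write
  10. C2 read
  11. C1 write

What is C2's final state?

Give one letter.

Op 1: C2 write [C2 write: invalidate none -> C2=M] -> [I,I,M]
Op 2: C0 write [C0 write: invalidate ['C2=M'] -> C0=M] -> [M,I,I]
Op 3: C0 write [C0 write: already M (modified), no change] -> [M,I,I]
Op 4: C1 write [C1 write: invalidate ['C0=M'] -> C1=M] -> [I,M,I]
Op 5: C0 write [C0 write: invalidate ['C1=M'] -> C0=M] -> [M,I,I]
Op 6: C0 read [C0 read: already in M, no change] -> [M,I,I]
Op 7: C2 write [C2 write: invalidate ['C0=M'] -> C2=M] -> [I,I,M]
Op 8: C0 read [C0 read from I: others=['C2=M'] -> C0=S, others downsized to S] -> [S,I,S]
Op 9: C2 write [C2 write: invalidate ['C0=S'] -> C2=M] -> [I,I,M]
Op 10: C2 read [C2 read: already in M, no change] -> [I,I,M]
Op 11: C1 write [C1 write: invalidate ['C2=M'] -> C1=M] -> [I,M,I]

Answer: I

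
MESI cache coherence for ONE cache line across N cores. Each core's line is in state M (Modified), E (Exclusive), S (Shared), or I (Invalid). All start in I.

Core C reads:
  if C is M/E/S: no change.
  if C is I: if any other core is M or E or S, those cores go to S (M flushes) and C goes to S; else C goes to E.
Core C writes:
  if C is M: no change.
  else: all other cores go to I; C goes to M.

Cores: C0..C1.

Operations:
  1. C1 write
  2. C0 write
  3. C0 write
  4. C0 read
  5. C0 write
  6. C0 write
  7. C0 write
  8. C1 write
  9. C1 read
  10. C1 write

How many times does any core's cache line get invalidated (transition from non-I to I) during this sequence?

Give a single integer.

Op 1: C1 write [C1 write: invalidate none -> C1=M] -> [I,M] (invalidations this op: 0; running total: 0)
Op 2: C0 write [C0 write: invalidate ['C1=M'] -> C0=M] -> [M,I] (invalidations this op: 1; running total: 1)
Op 3: C0 write [C0 write: already M (modified), no change] -> [M,I] (invalidations this op: 0; running total: 1)
Op 4: C0 read [C0 read: already in M, no change] -> [M,I] (invalidations this op: 0; running total: 1)
Op 5: C0 write [C0 write: already M (modified), no change] -> [M,I] (invalidations this op: 0; running total: 1)
Op 6: C0 write [C0 write: already M (modified), no change] -> [M,I] (invalidations this op: 0; running total: 1)
Op 7: C0 write [C0 write: already M (modified), no change] -> [M,I] (invalidations this op: 0; running total: 1)
Op 8: C1 write [C1 write: invalidate ['C0=M'] -> C1=M] -> [I,M] (invalidations this op: 1; running total: 2)
Op 9: C1 read [C1 read: already in M, no change] -> [I,M] (invalidations this op: 0; running total: 2)
Op 10: C1 write [C1 write: already M (modified), no change] -> [I,M] (invalidations this op: 0; running total: 2)

Answer: 2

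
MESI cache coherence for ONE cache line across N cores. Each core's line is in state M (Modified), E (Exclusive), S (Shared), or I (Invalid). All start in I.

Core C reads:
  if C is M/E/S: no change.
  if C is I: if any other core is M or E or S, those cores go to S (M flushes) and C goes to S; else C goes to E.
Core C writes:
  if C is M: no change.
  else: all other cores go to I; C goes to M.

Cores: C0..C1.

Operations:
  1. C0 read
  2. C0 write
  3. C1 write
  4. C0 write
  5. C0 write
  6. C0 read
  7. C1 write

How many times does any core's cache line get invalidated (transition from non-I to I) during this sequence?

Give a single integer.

Op 1: C0 read [C0 read from I: no other sharers -> C0=E (exclusive)] -> [E,I] (invalidations this op: 0; running total: 0)
Op 2: C0 write [C0 write: invalidate none -> C0=M] -> [M,I] (invalidations this op: 0; running total: 0)
Op 3: C1 write [C1 write: invalidate ['C0=M'] -> C1=M] -> [I,M] (invalidations this op: 1; running total: 1)
Op 4: C0 write [C0 write: invalidate ['C1=M'] -> C0=M] -> [M,I] (invalidations this op: 1; running total: 2)
Op 5: C0 write [C0 write: already M (modified), no change] -> [M,I] (invalidations this op: 0; running total: 2)
Op 6: C0 read [C0 read: already in M, no change] -> [M,I] (invalidations this op: 0; running total: 2)
Op 7: C1 write [C1 write: invalidate ['C0=M'] -> C1=M] -> [I,M] (invalidations this op: 1; running total: 3)

Answer: 3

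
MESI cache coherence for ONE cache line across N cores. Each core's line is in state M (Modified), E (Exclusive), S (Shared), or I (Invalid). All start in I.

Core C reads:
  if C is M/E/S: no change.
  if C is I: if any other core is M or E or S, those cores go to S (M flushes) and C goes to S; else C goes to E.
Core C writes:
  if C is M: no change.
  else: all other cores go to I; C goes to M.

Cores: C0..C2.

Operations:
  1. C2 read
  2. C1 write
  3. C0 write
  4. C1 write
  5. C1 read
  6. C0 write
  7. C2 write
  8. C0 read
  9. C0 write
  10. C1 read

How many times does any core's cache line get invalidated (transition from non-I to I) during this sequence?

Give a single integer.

Answer: 6

Derivation:
Op 1: C2 read [C2 read from I: no other sharers -> C2=E (exclusive)] -> [I,I,E] (invalidations this op: 0; running total: 0)
Op 2: C1 write [C1 write: invalidate ['C2=E'] -> C1=M] -> [I,M,I] (invalidations this op: 1; running total: 1)
Op 3: C0 write [C0 write: invalidate ['C1=M'] -> C0=M] -> [M,I,I] (invalidations this op: 1; running total: 2)
Op 4: C1 write [C1 write: invalidate ['C0=M'] -> C1=M] -> [I,M,I] (invalidations this op: 1; running total: 3)
Op 5: C1 read [C1 read: already in M, no change] -> [I,M,I] (invalidations this op: 0; running total: 3)
Op 6: C0 write [C0 write: invalidate ['C1=M'] -> C0=M] -> [M,I,I] (invalidations this op: 1; running total: 4)
Op 7: C2 write [C2 write: invalidate ['C0=M'] -> C2=M] -> [I,I,M] (invalidations this op: 1; running total: 5)
Op 8: C0 read [C0 read from I: others=['C2=M'] -> C0=S, others downsized to S] -> [S,I,S] (invalidations this op: 0; running total: 5)
Op 9: C0 write [C0 write: invalidate ['C2=S'] -> C0=M] -> [M,I,I] (invalidations this op: 1; running total: 6)
Op 10: C1 read [C1 read from I: others=['C0=M'] -> C1=S, others downsized to S] -> [S,S,I] (invalidations this op: 0; running total: 6)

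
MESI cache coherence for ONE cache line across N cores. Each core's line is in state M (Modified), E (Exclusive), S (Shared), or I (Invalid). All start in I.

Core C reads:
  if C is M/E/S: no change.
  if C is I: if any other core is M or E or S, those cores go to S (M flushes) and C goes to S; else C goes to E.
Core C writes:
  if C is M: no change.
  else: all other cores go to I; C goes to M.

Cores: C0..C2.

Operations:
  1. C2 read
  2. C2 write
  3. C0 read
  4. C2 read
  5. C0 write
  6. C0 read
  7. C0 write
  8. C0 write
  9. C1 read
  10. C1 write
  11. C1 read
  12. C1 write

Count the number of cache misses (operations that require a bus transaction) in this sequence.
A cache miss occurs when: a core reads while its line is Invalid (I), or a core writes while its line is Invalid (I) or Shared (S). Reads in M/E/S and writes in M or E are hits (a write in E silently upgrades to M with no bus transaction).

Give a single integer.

Op 1: C2 read [C2 read from I: no other sharers -> C2=E (exclusive)] -> [I,I,E] [MISS #1: read from I]
Op 2: C2 write [C2 write: invalidate none -> C2=M] -> [I,I,M] [hit: write from E is a silent E->M upgrade, no bus transaction]
Op 3: C0 read [C0 read from I: others=['C2=M'] -> C0=S, others downsized to S] -> [S,I,S] [MISS #2: read from I]
Op 4: C2 read [C2 read: already in S, no change] -> [S,I,S] [hit: read from S]
Op 5: C0 write [C0 write: invalidate ['C2=S'] -> C0=M] -> [M,I,I] [MISS #3: write from S]
Op 6: C0 read [C0 read: already in M, no change] -> [M,I,I] [hit: read from M]
Op 7: C0 write [C0 write: already M (modified), no change] -> [M,I,I] [hit: write from M]
Op 8: C0 write [C0 write: already M (modified), no change] -> [M,I,I] [hit: write from M]
Op 9: C1 read [C1 read from I: others=['C0=M'] -> C1=S, others downsized to S] -> [S,S,I] [MISS #4: read from I]
Op 10: C1 write [C1 write: invalidate ['C0=S'] -> C1=M] -> [I,M,I] [MISS #5: write from S]
Op 11: C1 read [C1 read: already in M, no change] -> [I,M,I] [hit: read from M]
Op 12: C1 write [C1 write: already M (modified), no change] -> [I,M,I] [hit: write from M]

Answer: 5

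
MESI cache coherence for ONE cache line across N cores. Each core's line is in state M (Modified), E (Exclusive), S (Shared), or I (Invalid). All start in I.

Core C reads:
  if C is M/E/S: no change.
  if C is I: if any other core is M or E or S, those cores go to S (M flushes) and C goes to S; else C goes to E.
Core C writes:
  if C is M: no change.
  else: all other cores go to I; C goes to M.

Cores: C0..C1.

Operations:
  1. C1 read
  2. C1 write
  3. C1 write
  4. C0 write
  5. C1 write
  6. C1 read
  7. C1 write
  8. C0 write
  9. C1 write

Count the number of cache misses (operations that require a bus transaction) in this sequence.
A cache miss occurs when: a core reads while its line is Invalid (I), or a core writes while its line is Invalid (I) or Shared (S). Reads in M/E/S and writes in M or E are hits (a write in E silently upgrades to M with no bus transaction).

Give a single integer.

Answer: 5

Derivation:
Op 1: C1 read [C1 read from I: no other sharers -> C1=E (exclusive)] -> [I,E] [MISS #1: read from I]
Op 2: C1 write [C1 write: invalidate none -> C1=M] -> [I,M] [hit: write from E is a silent E->M upgrade, no bus transaction]
Op 3: C1 write [C1 write: already M (modified), no change] -> [I,M] [hit: write from M]
Op 4: C0 write [C0 write: invalidate ['C1=M'] -> C0=M] -> [M,I] [MISS #2: write from I]
Op 5: C1 write [C1 write: invalidate ['C0=M'] -> C1=M] -> [I,M] [MISS #3: write from I]
Op 6: C1 read [C1 read: already in M, no change] -> [I,M] [hit: read from M]
Op 7: C1 write [C1 write: already M (modified), no change] -> [I,M] [hit: write from M]
Op 8: C0 write [C0 write: invalidate ['C1=M'] -> C0=M] -> [M,I] [MISS #4: write from I]
Op 9: C1 write [C1 write: invalidate ['C0=M'] -> C1=M] -> [I,M] [MISS #5: write from I]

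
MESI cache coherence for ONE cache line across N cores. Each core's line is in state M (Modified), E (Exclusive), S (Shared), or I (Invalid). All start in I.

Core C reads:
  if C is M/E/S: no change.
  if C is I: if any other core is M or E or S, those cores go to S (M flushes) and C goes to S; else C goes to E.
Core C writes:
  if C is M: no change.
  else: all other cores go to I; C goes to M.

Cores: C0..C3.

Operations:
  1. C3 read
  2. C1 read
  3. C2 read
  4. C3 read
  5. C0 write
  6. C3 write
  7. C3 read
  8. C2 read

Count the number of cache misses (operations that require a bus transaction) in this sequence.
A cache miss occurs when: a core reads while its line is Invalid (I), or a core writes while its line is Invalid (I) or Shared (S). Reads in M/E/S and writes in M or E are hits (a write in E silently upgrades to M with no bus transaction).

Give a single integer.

Answer: 6

Derivation:
Op 1: C3 read [C3 read from I: no other sharers -> C3=E (exclusive)] -> [I,I,I,E] [MISS #1: read from I]
Op 2: C1 read [C1 read from I: others=['C3=E'] -> C1=S, others downsized to S] -> [I,S,I,S] [MISS #2: read from I]
Op 3: C2 read [C2 read from I: others=['C1=S', 'C3=S'] -> C2=S, others downsized to S] -> [I,S,S,S] [MISS #3: read from I]
Op 4: C3 read [C3 read: already in S, no change] -> [I,S,S,S] [hit: read from S]
Op 5: C0 write [C0 write: invalidate ['C1=S', 'C2=S', 'C3=S'] -> C0=M] -> [M,I,I,I] [MISS #4: write from I]
Op 6: C3 write [C3 write: invalidate ['C0=M'] -> C3=M] -> [I,I,I,M] [MISS #5: write from I]
Op 7: C3 read [C3 read: already in M, no change] -> [I,I,I,M] [hit: read from M]
Op 8: C2 read [C2 read from I: others=['C3=M'] -> C2=S, others downsized to S] -> [I,I,S,S] [MISS #6: read from I]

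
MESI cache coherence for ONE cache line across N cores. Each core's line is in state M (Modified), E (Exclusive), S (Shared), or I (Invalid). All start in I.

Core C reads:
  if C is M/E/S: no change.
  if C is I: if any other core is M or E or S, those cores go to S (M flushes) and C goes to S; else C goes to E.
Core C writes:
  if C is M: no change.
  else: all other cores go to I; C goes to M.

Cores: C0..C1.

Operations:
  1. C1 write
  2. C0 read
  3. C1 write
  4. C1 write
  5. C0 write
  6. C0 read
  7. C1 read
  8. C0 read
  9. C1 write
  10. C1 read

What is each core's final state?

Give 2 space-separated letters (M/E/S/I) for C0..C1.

Op 1: C1 write [C1 write: invalidate none -> C1=M] -> [I,M]
Op 2: C0 read [C0 read from I: others=['C1=M'] -> C0=S, others downsized to S] -> [S,S]
Op 3: C1 write [C1 write: invalidate ['C0=S'] -> C1=M] -> [I,M]
Op 4: C1 write [C1 write: already M (modified), no change] -> [I,M]
Op 5: C0 write [C0 write: invalidate ['C1=M'] -> C0=M] -> [M,I]
Op 6: C0 read [C0 read: already in M, no change] -> [M,I]
Op 7: C1 read [C1 read from I: others=['C0=M'] -> C1=S, others downsized to S] -> [S,S]
Op 8: C0 read [C0 read: already in S, no change] -> [S,S]
Op 9: C1 write [C1 write: invalidate ['C0=S'] -> C1=M] -> [I,M]
Op 10: C1 read [C1 read: already in M, no change] -> [I,M]

Answer: I M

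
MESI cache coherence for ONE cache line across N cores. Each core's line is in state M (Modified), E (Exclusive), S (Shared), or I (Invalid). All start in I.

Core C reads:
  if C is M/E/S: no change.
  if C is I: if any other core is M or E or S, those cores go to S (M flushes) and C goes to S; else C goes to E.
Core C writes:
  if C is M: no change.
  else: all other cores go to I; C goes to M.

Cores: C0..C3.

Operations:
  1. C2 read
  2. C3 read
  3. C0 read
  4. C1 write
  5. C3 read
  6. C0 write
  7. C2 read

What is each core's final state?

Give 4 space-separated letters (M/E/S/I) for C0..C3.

Op 1: C2 read [C2 read from I: no other sharers -> C2=E (exclusive)] -> [I,I,E,I]
Op 2: C3 read [C3 read from I: others=['C2=E'] -> C3=S, others downsized to S] -> [I,I,S,S]
Op 3: C0 read [C0 read from I: others=['C2=S', 'C3=S'] -> C0=S, others downsized to S] -> [S,I,S,S]
Op 4: C1 write [C1 write: invalidate ['C0=S', 'C2=S', 'C3=S'] -> C1=M] -> [I,M,I,I]
Op 5: C3 read [C3 read from I: others=['C1=M'] -> C3=S, others downsized to S] -> [I,S,I,S]
Op 6: C0 write [C0 write: invalidate ['C1=S', 'C3=S'] -> C0=M] -> [M,I,I,I]
Op 7: C2 read [C2 read from I: others=['C0=M'] -> C2=S, others downsized to S] -> [S,I,S,I]

Answer: S I S I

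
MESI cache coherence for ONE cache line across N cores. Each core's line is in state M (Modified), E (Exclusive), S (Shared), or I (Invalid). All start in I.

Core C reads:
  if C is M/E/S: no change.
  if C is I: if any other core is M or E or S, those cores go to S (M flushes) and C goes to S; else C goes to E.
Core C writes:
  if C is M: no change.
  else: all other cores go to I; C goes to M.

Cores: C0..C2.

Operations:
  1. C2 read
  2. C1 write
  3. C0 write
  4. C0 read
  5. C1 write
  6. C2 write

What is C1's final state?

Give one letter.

Answer: I

Derivation:
Op 1: C2 read [C2 read from I: no other sharers -> C2=E (exclusive)] -> [I,I,E]
Op 2: C1 write [C1 write: invalidate ['C2=E'] -> C1=M] -> [I,M,I]
Op 3: C0 write [C0 write: invalidate ['C1=M'] -> C0=M] -> [M,I,I]
Op 4: C0 read [C0 read: already in M, no change] -> [M,I,I]
Op 5: C1 write [C1 write: invalidate ['C0=M'] -> C1=M] -> [I,M,I]
Op 6: C2 write [C2 write: invalidate ['C1=M'] -> C2=M] -> [I,I,M]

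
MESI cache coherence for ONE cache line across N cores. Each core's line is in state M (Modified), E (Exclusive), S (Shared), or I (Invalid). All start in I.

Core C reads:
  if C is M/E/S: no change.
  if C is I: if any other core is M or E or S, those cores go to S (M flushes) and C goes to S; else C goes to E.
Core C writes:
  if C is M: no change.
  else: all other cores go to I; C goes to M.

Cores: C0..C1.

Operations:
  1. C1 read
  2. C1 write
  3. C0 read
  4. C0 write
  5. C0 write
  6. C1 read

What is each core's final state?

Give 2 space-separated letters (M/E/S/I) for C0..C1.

Answer: S S

Derivation:
Op 1: C1 read [C1 read from I: no other sharers -> C1=E (exclusive)] -> [I,E]
Op 2: C1 write [C1 write: invalidate none -> C1=M] -> [I,M]
Op 3: C0 read [C0 read from I: others=['C1=M'] -> C0=S, others downsized to S] -> [S,S]
Op 4: C0 write [C0 write: invalidate ['C1=S'] -> C0=M] -> [M,I]
Op 5: C0 write [C0 write: already M (modified), no change] -> [M,I]
Op 6: C1 read [C1 read from I: others=['C0=M'] -> C1=S, others downsized to S] -> [S,S]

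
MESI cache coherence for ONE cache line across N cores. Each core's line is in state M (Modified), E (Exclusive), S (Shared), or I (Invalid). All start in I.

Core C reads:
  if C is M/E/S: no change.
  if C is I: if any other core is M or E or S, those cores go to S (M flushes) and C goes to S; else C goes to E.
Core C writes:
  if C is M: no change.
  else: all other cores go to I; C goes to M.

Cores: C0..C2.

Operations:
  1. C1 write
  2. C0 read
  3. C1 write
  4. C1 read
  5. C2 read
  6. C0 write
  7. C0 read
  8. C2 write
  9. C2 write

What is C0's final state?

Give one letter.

Answer: I

Derivation:
Op 1: C1 write [C1 write: invalidate none -> C1=M] -> [I,M,I]
Op 2: C0 read [C0 read from I: others=['C1=M'] -> C0=S, others downsized to S] -> [S,S,I]
Op 3: C1 write [C1 write: invalidate ['C0=S'] -> C1=M] -> [I,M,I]
Op 4: C1 read [C1 read: already in M, no change] -> [I,M,I]
Op 5: C2 read [C2 read from I: others=['C1=M'] -> C2=S, others downsized to S] -> [I,S,S]
Op 6: C0 write [C0 write: invalidate ['C1=S', 'C2=S'] -> C0=M] -> [M,I,I]
Op 7: C0 read [C0 read: already in M, no change] -> [M,I,I]
Op 8: C2 write [C2 write: invalidate ['C0=M'] -> C2=M] -> [I,I,M]
Op 9: C2 write [C2 write: already M (modified), no change] -> [I,I,M]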